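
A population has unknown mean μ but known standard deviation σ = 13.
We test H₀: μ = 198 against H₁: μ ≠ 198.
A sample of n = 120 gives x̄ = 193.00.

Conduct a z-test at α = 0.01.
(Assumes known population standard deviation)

Standard error: SE = σ/√n = 13/√120 = 1.1867
z-statistic: z = (x̄ - μ₀)/SE = (193.00 - 198)/1.1867 = -4.2134
Critical value: ±2.576
p-value < 0.0001
Decision: reject H₀

Answer: z = -4.2134, reject H₀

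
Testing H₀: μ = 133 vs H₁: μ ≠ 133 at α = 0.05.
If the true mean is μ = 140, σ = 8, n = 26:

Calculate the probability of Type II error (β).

Answer: β ≈ 0.0062

Derivation:
SE = σ/√n = 8/√26 = 1.5689
Critical values: μ₀ ± z_0.025×SE = 133 ± 1.960×1.5689
Acceptance region: (129.9250, 136.0750)
Under H₁ (μ = 140): z_high = (136.0750 - 140)/1.5689 = -2.5018, z_low = (129.9250 - 140)/1.5689 = -6.4217
β = P(not reject | H₁) = Φ(-2.5018) - Φ(-6.4217) ≈ 0.0062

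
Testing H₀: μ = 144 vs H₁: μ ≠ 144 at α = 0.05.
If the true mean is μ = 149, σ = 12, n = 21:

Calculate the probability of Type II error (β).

Answer: β ≈ 0.5201

Derivation:
SE = σ/√n = 12/√21 = 2.6186
Critical values: μ₀ ± z_0.025×SE = 144 ± 1.960×2.6186
Acceptance region: (138.8675, 149.1325)
Under H₁ (μ = 149): z_high = (149.1325 - 149)/2.6186 = 0.0506, z_low = (138.8675 - 149)/2.6186 = -3.8694
β = P(not reject | H₁) = Φ(0.0506) - Φ(-3.8694) ≈ 0.5201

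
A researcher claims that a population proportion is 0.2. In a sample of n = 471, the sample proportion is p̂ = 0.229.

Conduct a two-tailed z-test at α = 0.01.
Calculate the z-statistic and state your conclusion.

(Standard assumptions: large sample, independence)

H₀: p = 0.2, H₁: p ≠ 0.2
Standard error: SE = √(p₀(1-p₀)/n) = √(0.2×0.8/471) = 0.018431
z-statistic: z = (p̂ - p₀)/SE = (0.229 - 0.2)/0.018431 = 1.5734
Critical value: z_0.005 = ±2.576
p-value = 0.1156
Decision: fail to reject H₀ at α = 0.01

Answer: z = 1.5734, fail to reject H₀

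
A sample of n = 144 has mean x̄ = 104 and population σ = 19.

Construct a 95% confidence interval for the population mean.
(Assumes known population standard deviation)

Answer: (100.8967, 107.1033)

Derivation:
Confidence level: 95%, α = 0.05
z_0.025 = 1.960
SE = σ/√n = 19/√144 = 1.5833
Margin of error = 1.960 × 1.5833 = 3.1033
CI: x̄ ± margin = 104 ± 3.1033
CI: (100.8967, 107.1033)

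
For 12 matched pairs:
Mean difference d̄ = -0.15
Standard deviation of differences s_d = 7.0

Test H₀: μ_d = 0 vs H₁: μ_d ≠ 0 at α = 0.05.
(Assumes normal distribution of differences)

Answer: t = -0.0742, fail to reject H₀

Derivation:
df = n - 1 = 11
SE = s_d/√n = 7.0/√12 = 2.0207
t = d̄/SE = -0.15/2.0207 = -0.0742
Critical value: t_{0.025,11} = ±2.201
p-value ≈ 0.9422
Decision: fail to reject H₀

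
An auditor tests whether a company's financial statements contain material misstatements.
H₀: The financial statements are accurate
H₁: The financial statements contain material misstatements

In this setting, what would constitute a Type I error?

A Type I error (probability α) occurs when we reject a true H₀.
A Type II error (probability β) occurs when we fail to reject a false H₀.

Answer: Concluding the statements are misstated when they are actually accurate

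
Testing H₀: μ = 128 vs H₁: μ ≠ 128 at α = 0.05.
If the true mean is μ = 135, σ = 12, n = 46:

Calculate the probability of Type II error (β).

SE = σ/√n = 12/√46 = 1.7693
Critical values: μ₀ ± z_0.025×SE = 128 ± 1.960×1.7693
Acceptance region: (124.5322, 131.4678)
Under H₁ (μ = 135): z_high = (131.4678 - 135)/1.7693 = -1.9964, z_low = (124.5322 - 135)/1.7693 = -5.9164
β = P(not reject | H₁) = Φ(-1.9964) - Φ(-5.9164) ≈ 0.0229

Answer: β ≈ 0.0229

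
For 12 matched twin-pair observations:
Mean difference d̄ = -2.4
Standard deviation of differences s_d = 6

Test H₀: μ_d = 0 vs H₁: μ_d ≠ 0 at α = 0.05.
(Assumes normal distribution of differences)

Answer: t = -1.3856, fail to reject H₀

Derivation:
df = n - 1 = 11
SE = s_d/√n = 6/√12 = 1.7321
t = d̄/SE = -2.4/1.7321 = -1.3856
Critical value: t_{0.025,11} = ±2.201
p-value ≈ 0.1933
Decision: fail to reject H₀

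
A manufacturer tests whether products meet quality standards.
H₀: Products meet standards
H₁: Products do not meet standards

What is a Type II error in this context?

A Type I error (probability α) occurs when we reject a true H₀.
A Type II error (probability β) occurs when we fail to reject a false H₀.

Answer: Accepting products as meeting standards when they don't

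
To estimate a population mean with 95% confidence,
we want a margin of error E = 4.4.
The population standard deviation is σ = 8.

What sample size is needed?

Answer: n = 13

Derivation:
z_0.025 = 1.960
n = (z×σ/E)² = (1.960×8/4.4)²
n = 12.6995
Round up: n = 13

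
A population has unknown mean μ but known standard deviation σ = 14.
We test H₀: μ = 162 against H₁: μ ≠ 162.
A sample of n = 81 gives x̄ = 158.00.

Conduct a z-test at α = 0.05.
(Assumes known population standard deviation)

Standard error: SE = σ/√n = 14/√81 = 1.5556
z-statistic: z = (x̄ - μ₀)/SE = (158.00 - 162)/1.5556 = -2.5714
Critical value: ±1.960
p-value = 0.0101
Decision: reject H₀

Answer: z = -2.5714, reject H₀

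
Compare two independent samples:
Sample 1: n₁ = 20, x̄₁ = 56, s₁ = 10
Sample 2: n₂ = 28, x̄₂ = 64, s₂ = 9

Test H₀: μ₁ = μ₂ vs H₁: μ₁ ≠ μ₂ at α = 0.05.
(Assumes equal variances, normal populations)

Answer: t = -2.8990, reject H₀

Derivation:
Pooled variance: s²_p = [19×10² + 27×9²]/(46) = 88.8478
s_p = 9.4259
SE = s_p×√(1/n₁ + 1/n₂) = 9.4259×√(1/20 + 1/28) = 2.7596
t = (x̄₁ - x̄₂)/SE = (56 - 64)/2.7596 = -2.8990
df = 46, t-critical = ±2.013
Decision: reject H₀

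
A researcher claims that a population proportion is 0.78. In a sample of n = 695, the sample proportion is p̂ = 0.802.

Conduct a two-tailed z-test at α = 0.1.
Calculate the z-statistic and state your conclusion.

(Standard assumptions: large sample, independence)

H₀: p = 0.78, H₁: p ≠ 0.78
Standard error: SE = √(p₀(1-p₀)/n) = √(0.78×0.22/695) = 0.015713
z-statistic: z = (p̂ - p₀)/SE = (0.802 - 0.78)/0.015713 = 1.4001
Critical value: z_0.05 = ±1.645
p-value = 0.1615
Decision: fail to reject H₀ at α = 0.1

Answer: z = 1.4001, fail to reject H₀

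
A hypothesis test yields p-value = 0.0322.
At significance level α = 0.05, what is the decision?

Compare p-value to α:
0.0322 < 0.05
Decision: reject H₀

Answer: reject H₀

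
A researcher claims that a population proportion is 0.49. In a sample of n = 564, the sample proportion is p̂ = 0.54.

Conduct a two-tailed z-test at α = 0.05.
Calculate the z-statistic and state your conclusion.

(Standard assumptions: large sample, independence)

H₀: p = 0.49, H₁: p ≠ 0.49
Standard error: SE = √(p₀(1-p₀)/n) = √(0.49×0.51/564) = 0.021050
z-statistic: z = (p̂ - p₀)/SE = (0.54 - 0.49)/0.021050 = 2.3753
Critical value: z_0.025 = ±1.960
p-value = 0.0175
Decision: reject H₀ at α = 0.05

Answer: z = 2.3753, reject H₀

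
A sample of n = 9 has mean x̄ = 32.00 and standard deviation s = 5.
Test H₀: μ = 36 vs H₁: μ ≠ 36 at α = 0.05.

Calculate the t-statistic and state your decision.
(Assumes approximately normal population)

df = n - 1 = 8
SE = s/√n = 5/√9 = 1.6667
t = (x̄ - μ₀)/SE = (32.00 - 36)/1.6667 = -2.4000
Critical value: t_{0.025,8} = ±2.306
p-value ≈ 0.0432
Decision: reject H₀

Answer: t = -2.4000, reject H₀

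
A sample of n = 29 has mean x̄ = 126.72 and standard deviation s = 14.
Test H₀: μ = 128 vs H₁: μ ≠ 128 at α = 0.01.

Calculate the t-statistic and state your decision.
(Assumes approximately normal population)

Answer: t = -0.4924, fail to reject H₀

Derivation:
df = n - 1 = 28
SE = s/√n = 14/√29 = 2.5997
t = (x̄ - μ₀)/SE = (126.72 - 128)/2.5997 = -0.4924
Critical value: t_{0.005,28} = ±2.763
p-value ≈ 0.6263
Decision: fail to reject H₀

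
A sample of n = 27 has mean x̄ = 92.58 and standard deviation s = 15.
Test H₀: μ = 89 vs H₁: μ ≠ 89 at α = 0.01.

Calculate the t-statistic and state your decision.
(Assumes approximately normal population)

Answer: t = 1.2401, fail to reject H₀

Derivation:
df = n - 1 = 26
SE = s/√n = 15/√27 = 2.8868
t = (x̄ - μ₀)/SE = (92.58 - 89)/2.8868 = 1.2401
Critical value: t_{0.005,26} = ±2.779
p-value ≈ 0.2260
Decision: fail to reject H₀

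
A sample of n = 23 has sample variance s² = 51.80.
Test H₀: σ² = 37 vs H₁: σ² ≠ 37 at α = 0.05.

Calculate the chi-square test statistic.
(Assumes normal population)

Answer: χ² = 30.8000, fail to reject H₀

Derivation:
df = n - 1 = 22
χ² = (n-1)s²/σ₀² = 22×51.80/37 = 30.8000
Critical values: χ²_{0.975,22} = 10.982, χ²_{0.025,22} = 36.781
Rejection region: χ² < 10.982 or χ² > 36.781
Decision: fail to reject H₀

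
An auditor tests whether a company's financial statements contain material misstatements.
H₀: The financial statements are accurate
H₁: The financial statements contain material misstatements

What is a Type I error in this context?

Type I error (α): Rejecting H₀ when H₀ is true
Type II error (β): Failing to reject H₀ when H₁ is true

Answer: Concluding the statements are misstated when they are actually accurate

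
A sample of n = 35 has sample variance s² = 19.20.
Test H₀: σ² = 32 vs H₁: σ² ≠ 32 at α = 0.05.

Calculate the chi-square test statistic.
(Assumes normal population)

Answer: χ² = 20.4000, fail to reject H₀

Derivation:
df = n - 1 = 34
χ² = (n-1)s²/σ₀² = 34×19.20/32 = 20.4000
Critical values: χ²_{0.975,34} = 19.806, χ²_{0.025,34} = 51.966
Rejection region: χ² < 19.806 or χ² > 51.966
Decision: fail to reject H₀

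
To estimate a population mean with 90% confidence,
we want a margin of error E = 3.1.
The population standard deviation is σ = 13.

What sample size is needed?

z_0.05 = 1.645
n = (z×σ/E)² = (1.645×13/3.1)²
n = 47.5877
Round up: n = 48

Answer: n = 48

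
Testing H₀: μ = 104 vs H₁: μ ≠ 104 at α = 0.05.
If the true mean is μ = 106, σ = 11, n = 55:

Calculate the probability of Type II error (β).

SE = σ/√n = 11/√55 = 1.4832
Critical values: μ₀ ± z_0.025×SE = 104 ± 1.960×1.4832
Acceptance region: (101.0929, 106.9071)
Under H₁ (μ = 106): z_high = (106.9071 - 106)/1.4832 = 0.6116, z_low = (101.0929 - 106)/1.4832 = -3.3085
β = P(not reject | H₁) = Φ(0.6116) - Φ(-3.3085) ≈ 0.7291

Answer: β ≈ 0.7291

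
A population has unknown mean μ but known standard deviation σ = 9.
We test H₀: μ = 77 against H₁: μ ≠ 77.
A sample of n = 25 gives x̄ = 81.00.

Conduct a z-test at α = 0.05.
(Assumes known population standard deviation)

Answer: z = 2.2222, reject H₀

Derivation:
Standard error: SE = σ/√n = 9/√25 = 1.8000
z-statistic: z = (x̄ - μ₀)/SE = (81.00 - 77)/1.8000 = 2.2222
Critical value: ±1.960
p-value = 0.0263
Decision: reject H₀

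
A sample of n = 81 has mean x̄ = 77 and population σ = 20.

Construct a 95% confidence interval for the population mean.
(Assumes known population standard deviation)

Confidence level: 95%, α = 0.05
z_0.025 = 1.960
SE = σ/√n = 20/√81 = 2.2222
Margin of error = 1.960 × 2.2222 = 4.3555
CI: x̄ ± margin = 77 ± 4.3555
CI: (72.6445, 81.3555)

Answer: (72.6445, 81.3555)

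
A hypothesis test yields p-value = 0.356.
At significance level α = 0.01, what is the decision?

Answer: fail to reject H₀

Derivation:
Compare p-value to α:
0.356 ≥ 0.01
Decision: fail to reject H₀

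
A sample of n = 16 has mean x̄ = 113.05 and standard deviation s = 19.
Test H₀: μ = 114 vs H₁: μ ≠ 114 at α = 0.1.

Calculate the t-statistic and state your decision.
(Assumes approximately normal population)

df = n - 1 = 15
SE = s/√n = 19/√16 = 4.7500
t = (x̄ - μ₀)/SE = (113.05 - 114)/4.7500 = -0.2000
Critical value: t_{0.05,15} = ±1.753
p-value ≈ 0.8442
Decision: fail to reject H₀

Answer: t = -0.2000, fail to reject H₀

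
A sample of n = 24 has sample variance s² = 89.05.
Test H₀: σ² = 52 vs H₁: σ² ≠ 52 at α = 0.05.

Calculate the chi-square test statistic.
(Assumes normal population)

Answer: χ² = 39.3875, reject H₀

Derivation:
df = n - 1 = 23
χ² = (n-1)s²/σ₀² = 23×89.05/52 = 39.3875
Critical values: χ²_{0.975,23} = 11.689, χ²_{0.025,23} = 38.076
Rejection region: χ² < 11.689 or χ² > 38.076
Decision: reject H₀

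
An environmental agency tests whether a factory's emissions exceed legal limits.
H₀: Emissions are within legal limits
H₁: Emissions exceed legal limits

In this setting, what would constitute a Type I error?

Answer: Citing a compliant factory for excess emissions

Derivation:
A Type I error (probability α) occurs when we reject a true H₀.
A Type II error (probability β) occurs when we fail to reject a false H₀.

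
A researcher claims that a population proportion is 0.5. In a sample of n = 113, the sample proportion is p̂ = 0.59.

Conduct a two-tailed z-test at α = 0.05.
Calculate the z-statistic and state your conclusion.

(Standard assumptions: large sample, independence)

H₀: p = 0.5, H₁: p ≠ 0.5
Standard error: SE = √(p₀(1-p₀)/n) = √(0.5×0.5/113) = 0.047036
z-statistic: z = (p̂ - p₀)/SE = (0.59 - 0.5)/0.047036 = 1.9134
Critical value: z_0.025 = ±1.960
p-value = 0.0557
Decision: fail to reject H₀ at α = 0.05

Answer: z = 1.9134, fail to reject H₀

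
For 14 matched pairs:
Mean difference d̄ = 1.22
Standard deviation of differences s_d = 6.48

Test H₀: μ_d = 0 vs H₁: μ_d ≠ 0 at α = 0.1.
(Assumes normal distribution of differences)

df = n - 1 = 13
SE = s_d/√n = 6.48/√14 = 1.7319
t = d̄/SE = 1.22/1.7319 = 0.7044
Critical value: t_{0.05,13} = ±1.771
p-value ≈ 0.4936
Decision: fail to reject H₀

Answer: t = 0.7044, fail to reject H₀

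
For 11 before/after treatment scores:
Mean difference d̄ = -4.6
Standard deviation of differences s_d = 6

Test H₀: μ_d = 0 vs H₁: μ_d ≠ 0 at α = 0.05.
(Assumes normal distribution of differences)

Answer: t = -2.5427, reject H₀

Derivation:
df = n - 1 = 10
SE = s_d/√n = 6/√11 = 1.8091
t = d̄/SE = -4.6/1.8091 = -2.5427
Critical value: t_{0.025,10} = ±2.228
p-value ≈ 0.0292
Decision: reject H₀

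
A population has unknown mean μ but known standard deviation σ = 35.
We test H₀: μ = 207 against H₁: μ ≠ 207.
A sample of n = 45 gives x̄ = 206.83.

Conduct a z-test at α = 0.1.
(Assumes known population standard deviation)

Standard error: SE = σ/√n = 35/√45 = 5.2175
z-statistic: z = (x̄ - μ₀)/SE = (206.83 - 207)/5.2175 = -0.0326
Critical value: ±1.645
p-value = 0.9740
Decision: fail to reject H₀

Answer: z = -0.0326, fail to reject H₀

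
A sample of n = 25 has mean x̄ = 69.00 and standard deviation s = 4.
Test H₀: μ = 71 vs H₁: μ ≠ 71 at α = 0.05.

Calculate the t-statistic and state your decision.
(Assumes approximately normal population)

df = n - 1 = 24
SE = s/√n = 4/√25 = 0.8000
t = (x̄ - μ₀)/SE = (69.00 - 71)/0.8000 = -2.5000
Critical value: t_{0.025,24} = ±2.064
p-value ≈ 0.0197
Decision: reject H₀

Answer: t = -2.5000, reject H₀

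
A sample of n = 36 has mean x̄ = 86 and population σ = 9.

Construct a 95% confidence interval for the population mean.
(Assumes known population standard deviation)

Confidence level: 95%, α = 0.05
z_0.025 = 1.960
SE = σ/√n = 9/√36 = 1.5000
Margin of error = 1.960 × 1.5000 = 2.9400
CI: x̄ ± margin = 86 ± 2.9400
CI: (83.0600, 88.9400)

Answer: (83.0600, 88.9400)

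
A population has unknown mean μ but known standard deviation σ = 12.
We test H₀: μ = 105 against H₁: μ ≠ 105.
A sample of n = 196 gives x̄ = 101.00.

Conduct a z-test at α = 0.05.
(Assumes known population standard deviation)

Answer: z = -4.6669, reject H₀

Derivation:
Standard error: SE = σ/√n = 12/√196 = 0.8571
z-statistic: z = (x̄ - μ₀)/SE = (101.00 - 105)/0.8571 = -4.6669
Critical value: ±1.960
p-value < 0.0001
Decision: reject H₀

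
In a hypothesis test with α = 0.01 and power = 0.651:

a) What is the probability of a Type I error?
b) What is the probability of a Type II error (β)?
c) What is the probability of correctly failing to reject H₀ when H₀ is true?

a) Type I error probability = α = 0.01
b) Power = P(reject H₀ | H₁ true) = 1 - β = 0.651, so Type II error probability = β = 1 - Power = 0.349
c) P(fail to reject H₀ | H₀ true) = 1 - α = 0.99

Answer: a) 0.01, b) 0.349, c) 0.99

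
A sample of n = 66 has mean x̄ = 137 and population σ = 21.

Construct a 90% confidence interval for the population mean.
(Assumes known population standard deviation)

Answer: (132.7478, 141.2522)

Derivation:
Confidence level: 90%, α = 0.1
z_0.05 = 1.645
SE = σ/√n = 21/√66 = 2.5849
Margin of error = 1.645 × 2.5849 = 4.2522
CI: x̄ ± margin = 137 ± 4.2522
CI: (132.7478, 141.2522)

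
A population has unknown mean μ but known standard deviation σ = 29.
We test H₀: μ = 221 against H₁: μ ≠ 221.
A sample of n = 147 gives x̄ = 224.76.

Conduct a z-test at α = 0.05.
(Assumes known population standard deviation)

Standard error: SE = σ/√n = 29/√147 = 2.3919
z-statistic: z = (x̄ - μ₀)/SE = (224.76 - 221)/2.3919 = 1.5720
Critical value: ±1.960
p-value = 0.1160
Decision: fail to reject H₀

Answer: z = 1.5720, fail to reject H₀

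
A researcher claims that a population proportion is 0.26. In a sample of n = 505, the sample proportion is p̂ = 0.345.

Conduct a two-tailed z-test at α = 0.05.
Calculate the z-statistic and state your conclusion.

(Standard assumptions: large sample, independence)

Answer: z = 4.3547, reject H₀

Derivation:
H₀: p = 0.26, H₁: p ≠ 0.26
Standard error: SE = √(p₀(1-p₀)/n) = √(0.26×0.74/505) = 0.019519
z-statistic: z = (p̂ - p₀)/SE = (0.345 - 0.26)/0.019519 = 4.3547
Critical value: z_0.025 = ±1.960
p-value < 0.0001
Decision: reject H₀ at α = 0.05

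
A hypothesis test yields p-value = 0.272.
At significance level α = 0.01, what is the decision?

Answer: fail to reject H₀

Derivation:
Compare p-value to α:
0.272 ≥ 0.01
Decision: fail to reject H₀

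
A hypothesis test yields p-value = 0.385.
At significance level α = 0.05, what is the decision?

Answer: fail to reject H₀

Derivation:
Compare p-value to α:
0.385 ≥ 0.05
Decision: fail to reject H₀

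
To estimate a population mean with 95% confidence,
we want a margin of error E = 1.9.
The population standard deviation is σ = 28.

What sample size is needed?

Answer: n = 835

Derivation:
z_0.025 = 1.960
n = (z×σ/E)² = (1.960×28/1.9)²
n = 834.2976
Round up: n = 835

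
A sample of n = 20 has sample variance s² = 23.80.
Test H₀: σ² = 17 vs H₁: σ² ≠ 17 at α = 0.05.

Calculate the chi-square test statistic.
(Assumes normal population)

Answer: χ² = 26.6000, fail to reject H₀

Derivation:
df = n - 1 = 19
χ² = (n-1)s²/σ₀² = 19×23.80/17 = 26.6000
Critical values: χ²_{0.975,19} = 8.907, χ²_{0.025,19} = 32.852
Rejection region: χ² < 8.907 or χ² > 32.852
Decision: fail to reject H₀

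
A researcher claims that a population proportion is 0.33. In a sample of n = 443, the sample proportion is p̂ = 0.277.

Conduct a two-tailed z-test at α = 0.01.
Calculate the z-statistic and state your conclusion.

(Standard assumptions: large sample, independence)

H₀: p = 0.33, H₁: p ≠ 0.33
Standard error: SE = √(p₀(1-p₀)/n) = √(0.33×0.67/443) = 0.022340
z-statistic: z = (p̂ - p₀)/SE = (0.277 - 0.33)/0.022340 = -2.3724
Critical value: z_0.005 = ±2.576
p-value = 0.0177
Decision: fail to reject H₀ at α = 0.01

Answer: z = -2.3724, fail to reject H₀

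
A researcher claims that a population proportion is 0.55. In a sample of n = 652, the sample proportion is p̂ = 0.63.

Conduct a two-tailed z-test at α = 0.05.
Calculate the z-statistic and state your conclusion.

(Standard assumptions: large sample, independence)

Answer: z = 4.1061, reject H₀

Derivation:
H₀: p = 0.55, H₁: p ≠ 0.55
Standard error: SE = √(p₀(1-p₀)/n) = √(0.55×0.45/652) = 0.019483
z-statistic: z = (p̂ - p₀)/SE = (0.63 - 0.55)/0.019483 = 4.1061
Critical value: z_0.025 = ±1.960
p-value < 0.0001
Decision: reject H₀ at α = 0.05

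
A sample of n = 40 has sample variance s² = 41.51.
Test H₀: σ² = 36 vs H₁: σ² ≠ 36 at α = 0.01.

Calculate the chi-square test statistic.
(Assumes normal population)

Answer: χ² = 44.9692, fail to reject H₀

Derivation:
df = n - 1 = 39
χ² = (n-1)s²/σ₀² = 39×41.51/36 = 44.9692
Critical values: χ²_{0.995,39} = 19.996, χ²_{0.005,39} = 65.476
Rejection region: χ² < 19.996 or χ² > 65.476
Decision: fail to reject H₀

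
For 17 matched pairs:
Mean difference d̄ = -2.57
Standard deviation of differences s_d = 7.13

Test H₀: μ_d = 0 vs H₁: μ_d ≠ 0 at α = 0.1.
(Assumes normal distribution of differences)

Answer: t = -1.4862, fail to reject H₀

Derivation:
df = n - 1 = 16
SE = s_d/√n = 7.13/√17 = 1.7293
t = d̄/SE = -2.57/1.7293 = -1.4862
Critical value: t_{0.05,16} = ±1.746
p-value ≈ 0.1567
Decision: fail to reject H₀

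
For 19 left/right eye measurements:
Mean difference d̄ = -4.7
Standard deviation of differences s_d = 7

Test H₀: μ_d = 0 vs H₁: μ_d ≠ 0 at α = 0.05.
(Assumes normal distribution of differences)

df = n - 1 = 18
SE = s_d/√n = 7/√19 = 1.6059
t = d̄/SE = -4.7/1.6059 = -2.9267
Critical value: t_{0.025,18} = ±2.101
p-value ≈ 0.0090
Decision: reject H₀

Answer: t = -2.9267, reject H₀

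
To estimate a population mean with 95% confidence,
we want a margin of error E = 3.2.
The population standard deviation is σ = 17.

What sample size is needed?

Answer: n = 109

Derivation:
z_0.025 = 1.960
n = (z×σ/E)² = (1.960×17/3.2)²
n = 108.4202
Round up: n = 109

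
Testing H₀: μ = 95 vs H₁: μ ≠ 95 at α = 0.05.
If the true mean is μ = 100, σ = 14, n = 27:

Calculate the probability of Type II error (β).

SE = σ/√n = 14/√27 = 2.6943
Critical values: μ₀ ± z_0.025×SE = 95 ± 1.960×2.6943
Acceptance region: (89.7192, 100.2808)
Under H₁ (μ = 100): z_high = (100.2808 - 100)/2.6943 = 0.1042, z_low = (89.7192 - 100)/2.6943 = -3.8158
β = P(not reject | H₁) = Φ(0.1042) - Φ(-3.8158) ≈ 0.5414

Answer: β ≈ 0.5414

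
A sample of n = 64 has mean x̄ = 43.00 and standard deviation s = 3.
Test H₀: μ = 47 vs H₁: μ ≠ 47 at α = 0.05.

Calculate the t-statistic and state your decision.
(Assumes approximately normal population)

df = n - 1 = 63
SE = s/√n = 3/√64 = 0.3750
t = (x̄ - μ₀)/SE = (43.00 - 47)/0.3750 = -10.6667
Critical value: t_{0.025,63} = ±1.998
p-value < 0.0001
Decision: reject H₀

Answer: t = -10.6667, reject H₀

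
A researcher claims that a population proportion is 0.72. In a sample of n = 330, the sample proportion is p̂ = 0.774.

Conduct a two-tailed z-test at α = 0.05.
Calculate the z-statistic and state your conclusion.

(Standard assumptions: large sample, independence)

H₀: p = 0.72, H₁: p ≠ 0.72
Standard error: SE = √(p₀(1-p₀)/n) = √(0.72×0.28/330) = 0.024717
z-statistic: z = (p̂ - p₀)/SE = (0.774 - 0.72)/0.024717 = 2.1847
Critical value: z_0.025 = ±1.960
p-value = 0.0289
Decision: reject H₀ at α = 0.05

Answer: z = 2.1847, reject H₀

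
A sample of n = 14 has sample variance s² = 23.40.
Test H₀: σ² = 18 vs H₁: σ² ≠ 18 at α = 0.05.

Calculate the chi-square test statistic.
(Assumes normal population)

df = n - 1 = 13
χ² = (n-1)s²/σ₀² = 13×23.40/18 = 16.9000
Critical values: χ²_{0.975,13} = 5.009, χ²_{0.025,13} = 24.736
Rejection region: χ² < 5.009 or χ² > 24.736
Decision: fail to reject H₀

Answer: χ² = 16.9000, fail to reject H₀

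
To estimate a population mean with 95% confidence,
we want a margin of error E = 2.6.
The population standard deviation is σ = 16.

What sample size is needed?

Answer: n = 146

Derivation:
z_0.025 = 1.960
n = (z×σ/E)² = (1.960×16/2.6)²
n = 145.4807
Round up: n = 146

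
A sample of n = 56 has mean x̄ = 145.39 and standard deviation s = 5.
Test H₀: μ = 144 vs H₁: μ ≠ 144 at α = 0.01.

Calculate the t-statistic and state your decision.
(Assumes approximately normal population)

df = n - 1 = 55
SE = s/√n = 5/√56 = 0.6682
t = (x̄ - μ₀)/SE = (145.39 - 144)/0.6682 = 2.0802
Critical value: t_{0.005,55} = ±2.668
p-value ≈ 0.0422
Decision: fail to reject H₀

Answer: t = 2.0802, fail to reject H₀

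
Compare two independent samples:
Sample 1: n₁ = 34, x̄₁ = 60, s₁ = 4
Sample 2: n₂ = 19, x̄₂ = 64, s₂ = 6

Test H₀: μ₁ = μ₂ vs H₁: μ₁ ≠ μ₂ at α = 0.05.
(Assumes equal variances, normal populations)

Answer: t = -2.9082, reject H₀

Derivation:
Pooled variance: s²_p = [33×4² + 18×6²]/(51) = 23.0588
s_p = 4.8020
SE = s_p×√(1/n₁ + 1/n₂) = 4.8020×√(1/34 + 1/19) = 1.3754
t = (x̄₁ - x̄₂)/SE = (60 - 64)/1.3754 = -2.9082
df = 51, t-critical = ±2.008
Decision: reject H₀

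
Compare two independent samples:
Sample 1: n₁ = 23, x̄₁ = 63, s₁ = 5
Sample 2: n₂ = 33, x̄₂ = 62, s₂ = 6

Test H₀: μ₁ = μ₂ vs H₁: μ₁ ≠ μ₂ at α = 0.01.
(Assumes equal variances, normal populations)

Answer: t = 0.6558, fail to reject H₀

Derivation:
Pooled variance: s²_p = [22×5² + 32×6²]/(54) = 31.5185
s_p = 5.6141
SE = s_p×√(1/n₁ + 1/n₂) = 5.6141×√(1/23 + 1/33) = 1.5249
t = (x̄₁ - x̄₂)/SE = (63 - 62)/1.5249 = 0.6558
df = 54, t-critical = ±2.670
Decision: fail to reject H₀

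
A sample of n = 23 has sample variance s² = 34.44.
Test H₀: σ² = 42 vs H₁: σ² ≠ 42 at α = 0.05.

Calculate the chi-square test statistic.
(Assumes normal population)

df = n - 1 = 22
χ² = (n-1)s²/σ₀² = 22×34.44/42 = 18.0400
Critical values: χ²_{0.975,22} = 10.982, χ²_{0.025,22} = 36.781
Rejection region: χ² < 10.982 or χ² > 36.781
Decision: fail to reject H₀

Answer: χ² = 18.0400, fail to reject H₀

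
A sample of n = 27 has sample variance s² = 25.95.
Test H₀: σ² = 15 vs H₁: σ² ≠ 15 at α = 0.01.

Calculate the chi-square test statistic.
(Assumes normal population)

df = n - 1 = 26
χ² = (n-1)s²/σ₀² = 26×25.95/15 = 44.9800
Critical values: χ²_{0.995,26} = 11.160, χ²_{0.005,26} = 48.290
Rejection region: χ² < 11.160 or χ² > 48.290
Decision: fail to reject H₀

Answer: χ² = 44.9800, fail to reject H₀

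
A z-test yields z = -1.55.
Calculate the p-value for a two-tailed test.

For z = -1.55:
p = 2×P(Z > |-1.55|) = 2×(1 - Φ(1.55)) = 0.1211

Answer: p-value ≈ 0.1211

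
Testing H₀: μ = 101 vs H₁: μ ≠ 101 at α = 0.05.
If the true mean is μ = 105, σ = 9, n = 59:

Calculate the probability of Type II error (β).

SE = σ/√n = 9/√59 = 1.1717
Critical values: μ₀ ± z_0.025×SE = 101 ± 1.960×1.1717
Acceptance region: (98.7035, 103.2965)
Under H₁ (μ = 105): z_high = (103.2965 - 105)/1.1717 = -1.4539, z_low = (98.7035 - 105)/1.1717 = -5.3738
β = P(not reject | H₁) = Φ(-1.4539) - Φ(-5.3738) ≈ 0.0730

Answer: β ≈ 0.0730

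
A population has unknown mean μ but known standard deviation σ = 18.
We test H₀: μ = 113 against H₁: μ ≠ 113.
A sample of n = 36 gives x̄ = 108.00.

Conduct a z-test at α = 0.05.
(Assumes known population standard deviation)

Answer: z = -1.6667, fail to reject H₀

Derivation:
Standard error: SE = σ/√n = 18/√36 = 3.0000
z-statistic: z = (x̄ - μ₀)/SE = (108.00 - 113)/3.0000 = -1.6667
Critical value: ±1.960
p-value = 0.0956
Decision: fail to reject H₀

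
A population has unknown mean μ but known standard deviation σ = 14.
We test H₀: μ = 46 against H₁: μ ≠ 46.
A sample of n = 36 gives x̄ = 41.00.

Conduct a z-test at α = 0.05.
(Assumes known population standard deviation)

Standard error: SE = σ/√n = 14/√36 = 2.3333
z-statistic: z = (x̄ - μ₀)/SE = (41.00 - 46)/2.3333 = -2.1429
Critical value: ±1.960
p-value = 0.0321
Decision: reject H₀

Answer: z = -2.1429, reject H₀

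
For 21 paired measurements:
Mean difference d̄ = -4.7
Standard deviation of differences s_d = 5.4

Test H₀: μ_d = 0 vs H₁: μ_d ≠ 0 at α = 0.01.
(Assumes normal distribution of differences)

Answer: t = -3.9885, reject H₀

Derivation:
df = n - 1 = 20
SE = s_d/√n = 5.4/√21 = 1.1784
t = d̄/SE = -4.7/1.1784 = -3.9885
Critical value: t_{0.005,20} = ±2.845
p-value ≈ 0.0007
Decision: reject H₀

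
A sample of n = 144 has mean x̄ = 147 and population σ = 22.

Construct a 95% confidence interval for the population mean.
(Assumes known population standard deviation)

Answer: (143.4067, 150.5933)

Derivation:
Confidence level: 95%, α = 0.05
z_0.025 = 1.960
SE = σ/√n = 22/√144 = 1.8333
Margin of error = 1.960 × 1.8333 = 3.5933
CI: x̄ ± margin = 147 ± 3.5933
CI: (143.4067, 150.5933)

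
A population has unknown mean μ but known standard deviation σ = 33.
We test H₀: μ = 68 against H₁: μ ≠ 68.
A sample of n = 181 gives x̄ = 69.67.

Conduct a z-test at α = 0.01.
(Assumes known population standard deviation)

Answer: z = 0.6808, fail to reject H₀

Derivation:
Standard error: SE = σ/√n = 33/√181 = 2.4529
z-statistic: z = (x̄ - μ₀)/SE = (69.67 - 68)/2.4529 = 0.6808
Critical value: ±2.576
p-value = 0.4960
Decision: fail to reject H₀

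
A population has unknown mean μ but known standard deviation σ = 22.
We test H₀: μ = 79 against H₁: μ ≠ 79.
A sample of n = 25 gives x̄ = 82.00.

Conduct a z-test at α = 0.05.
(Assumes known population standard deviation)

Standard error: SE = σ/√n = 22/√25 = 4.4000
z-statistic: z = (x̄ - μ₀)/SE = (82.00 - 79)/4.4000 = 0.6818
Critical value: ±1.960
p-value = 0.4954
Decision: fail to reject H₀

Answer: z = 0.6818, fail to reject H₀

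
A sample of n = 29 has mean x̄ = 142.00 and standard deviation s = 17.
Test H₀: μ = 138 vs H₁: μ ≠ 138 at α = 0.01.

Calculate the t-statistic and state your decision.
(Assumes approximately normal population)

Answer: t = 1.2671, fail to reject H₀

Derivation:
df = n - 1 = 28
SE = s/√n = 17/√29 = 3.1568
t = (x̄ - μ₀)/SE = (142.00 - 138)/3.1568 = 1.2671
Critical value: t_{0.005,28} = ±2.763
p-value ≈ 0.2156
Decision: fail to reject H₀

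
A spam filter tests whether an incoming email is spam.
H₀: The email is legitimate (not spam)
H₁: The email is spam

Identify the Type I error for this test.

Answer: Marking a legitimate email as spam

Derivation:
A Type I error (probability α) occurs when we reject a true H₀.
A Type II error (probability β) occurs when we fail to reject a false H₀.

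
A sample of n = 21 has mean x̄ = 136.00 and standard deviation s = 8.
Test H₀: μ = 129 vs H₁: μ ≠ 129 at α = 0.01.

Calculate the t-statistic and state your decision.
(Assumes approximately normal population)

Answer: t = 4.0099, reject H₀

Derivation:
df = n - 1 = 20
SE = s/√n = 8/√21 = 1.7457
t = (x̄ - μ₀)/SE = (136.00 - 129)/1.7457 = 4.0099
Critical value: t_{0.005,20} = ±2.845
p-value ≈ 0.0007
Decision: reject H₀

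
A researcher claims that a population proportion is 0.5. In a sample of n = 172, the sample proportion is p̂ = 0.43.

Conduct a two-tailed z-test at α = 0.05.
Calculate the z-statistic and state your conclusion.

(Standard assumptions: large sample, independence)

Answer: z = -1.8361, fail to reject H₀

Derivation:
H₀: p = 0.5, H₁: p ≠ 0.5
Standard error: SE = √(p₀(1-p₀)/n) = √(0.5×0.5/172) = 0.038125
z-statistic: z = (p̂ - p₀)/SE = (0.43 - 0.5)/0.038125 = -1.8361
Critical value: z_0.025 = ±1.960
p-value = 0.0663
Decision: fail to reject H₀ at α = 0.05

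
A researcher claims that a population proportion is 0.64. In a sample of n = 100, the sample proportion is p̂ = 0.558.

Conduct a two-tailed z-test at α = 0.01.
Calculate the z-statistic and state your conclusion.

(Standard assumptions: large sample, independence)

Answer: z = -1.7083, fail to reject H₀

Derivation:
H₀: p = 0.64, H₁: p ≠ 0.64
Standard error: SE = √(p₀(1-p₀)/n) = √(0.64×0.36/100) = 0.048000
z-statistic: z = (p̂ - p₀)/SE = (0.558 - 0.64)/0.048000 = -1.7083
Critical value: z_0.005 = ±2.576
p-value = 0.0876
Decision: fail to reject H₀ at α = 0.01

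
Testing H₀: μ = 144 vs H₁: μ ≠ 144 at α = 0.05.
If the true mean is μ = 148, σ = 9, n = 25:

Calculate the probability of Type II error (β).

Answer: β ≈ 0.3966

Derivation:
SE = σ/√n = 9/√25 = 1.8000
Critical values: μ₀ ± z_0.025×SE = 144 ± 1.960×1.8000
Acceptance region: (140.4720, 147.5280)
Under H₁ (μ = 148): z_high = (147.5280 - 148)/1.8000 = -0.2622, z_low = (140.4720 - 148)/1.8000 = -4.1822
β = P(not reject | H₁) = Φ(-0.2622) - Φ(-4.1822) ≈ 0.3966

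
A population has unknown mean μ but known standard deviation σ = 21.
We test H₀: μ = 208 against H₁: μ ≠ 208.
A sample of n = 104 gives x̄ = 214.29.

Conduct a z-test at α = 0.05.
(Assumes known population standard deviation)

Answer: z = 3.0546, reject H₀

Derivation:
Standard error: SE = σ/√n = 21/√104 = 2.0592
z-statistic: z = (x̄ - μ₀)/SE = (214.29 - 208)/2.0592 = 3.0546
Critical value: ±1.960
p-value = 0.0023
Decision: reject H₀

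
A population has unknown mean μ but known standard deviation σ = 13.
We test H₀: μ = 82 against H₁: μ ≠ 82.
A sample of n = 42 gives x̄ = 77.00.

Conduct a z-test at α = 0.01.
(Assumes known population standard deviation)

Answer: z = -2.4926, fail to reject H₀

Derivation:
Standard error: SE = σ/√n = 13/√42 = 2.0059
z-statistic: z = (x̄ - μ₀)/SE = (77.00 - 82)/2.0059 = -2.4926
Critical value: ±2.576
p-value = 0.0127
Decision: fail to reject H₀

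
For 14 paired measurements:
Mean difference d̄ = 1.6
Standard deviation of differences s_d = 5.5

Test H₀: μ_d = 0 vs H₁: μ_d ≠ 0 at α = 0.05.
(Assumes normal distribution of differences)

Answer: t = 1.0885, fail to reject H₀

Derivation:
df = n - 1 = 13
SE = s_d/√n = 5.5/√14 = 1.4699
t = d̄/SE = 1.6/1.4699 = 1.0885
Critical value: t_{0.025,13} = ±2.160
p-value ≈ 0.2961
Decision: fail to reject H₀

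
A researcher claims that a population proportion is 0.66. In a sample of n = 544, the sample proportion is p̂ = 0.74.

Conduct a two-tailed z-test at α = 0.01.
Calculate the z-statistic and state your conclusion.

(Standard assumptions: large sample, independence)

H₀: p = 0.66, H₁: p ≠ 0.66
Standard error: SE = √(p₀(1-p₀)/n) = √(0.66×0.34/544) = 0.020310
z-statistic: z = (p̂ - p₀)/SE = (0.74 - 0.66)/0.020310 = 3.9389
Critical value: z_0.005 = ±2.576
p-value = 0.0001
Decision: reject H₀ at α = 0.01

Answer: z = 3.9389, reject H₀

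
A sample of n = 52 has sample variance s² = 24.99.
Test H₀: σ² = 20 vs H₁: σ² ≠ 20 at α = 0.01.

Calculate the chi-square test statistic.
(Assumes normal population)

Answer: χ² = 63.7245, fail to reject H₀

Derivation:
df = n - 1 = 51
χ² = (n-1)s²/σ₀² = 51×24.99/20 = 63.7245
Critical values: χ²_{0.995,51} = 28.735, χ²_{0.005,51} = 80.747
Rejection region: χ² < 28.735 or χ² > 80.747
Decision: fail to reject H₀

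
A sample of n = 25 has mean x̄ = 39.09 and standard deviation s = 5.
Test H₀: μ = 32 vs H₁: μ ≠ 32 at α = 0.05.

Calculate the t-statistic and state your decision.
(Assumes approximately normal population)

Answer: t = 7.0900, reject H₀

Derivation:
df = n - 1 = 24
SE = s/√n = 5/√25 = 1.0000
t = (x̄ - μ₀)/SE = (39.09 - 32)/1.0000 = 7.0900
Critical value: t_{0.025,24} = ±2.064
p-value < 0.0001
Decision: reject H₀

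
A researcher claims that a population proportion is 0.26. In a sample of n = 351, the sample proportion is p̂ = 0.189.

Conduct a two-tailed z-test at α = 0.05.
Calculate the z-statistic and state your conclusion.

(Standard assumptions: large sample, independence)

Answer: z = -3.0325, reject H₀

Derivation:
H₀: p = 0.26, H₁: p ≠ 0.26
Standard error: SE = √(p₀(1-p₀)/n) = √(0.26×0.74/351) = 0.023413
z-statistic: z = (p̂ - p₀)/SE = (0.189 - 0.26)/0.023413 = -3.0325
Critical value: z_0.025 = ±1.960
p-value = 0.0024
Decision: reject H₀ at α = 0.05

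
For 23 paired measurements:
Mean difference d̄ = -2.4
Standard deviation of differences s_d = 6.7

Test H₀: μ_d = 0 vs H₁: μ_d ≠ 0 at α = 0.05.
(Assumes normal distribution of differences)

df = n - 1 = 22
SE = s_d/√n = 6.7/√23 = 1.3970
t = d̄/SE = -2.4/1.3970 = -1.7180
Critical value: t_{0.025,22} = ±2.074
p-value ≈ 0.0998
Decision: fail to reject H₀

Answer: t = -1.7180, fail to reject H₀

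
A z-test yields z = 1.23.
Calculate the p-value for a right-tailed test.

Answer: p-value ≈ 0.1093

Derivation:
For z = 1.23:
p = P(Z > 1.23) = 1 - Φ(1.23) = 0.1093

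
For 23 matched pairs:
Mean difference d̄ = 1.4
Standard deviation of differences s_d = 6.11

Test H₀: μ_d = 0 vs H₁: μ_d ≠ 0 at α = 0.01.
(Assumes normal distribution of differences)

Answer: t = 1.0989, fail to reject H₀

Derivation:
df = n - 1 = 22
SE = s_d/√n = 6.11/√23 = 1.2740
t = d̄/SE = 1.4/1.2740 = 1.0989
Critical value: t_{0.005,22} = ±2.819
p-value ≈ 0.2837
Decision: fail to reject H₀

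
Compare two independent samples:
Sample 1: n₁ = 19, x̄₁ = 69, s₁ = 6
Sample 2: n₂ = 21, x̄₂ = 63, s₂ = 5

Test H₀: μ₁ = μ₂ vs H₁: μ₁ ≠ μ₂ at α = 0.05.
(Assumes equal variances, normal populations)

Answer: t = 3.4477, reject H₀

Derivation:
Pooled variance: s²_p = [18×6² + 20×5²]/(38) = 30.2105
s_p = 5.4964
SE = s_p×√(1/n₁ + 1/n₂) = 5.4964×√(1/19 + 1/21) = 1.7403
t = (x̄₁ - x̄₂)/SE = (69 - 63)/1.7403 = 3.4477
df = 38, t-critical = ±2.024
Decision: reject H₀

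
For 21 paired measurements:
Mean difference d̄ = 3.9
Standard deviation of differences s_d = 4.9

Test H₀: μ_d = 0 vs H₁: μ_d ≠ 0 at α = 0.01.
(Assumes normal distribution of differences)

Answer: t = 3.6472, reject H₀

Derivation:
df = n - 1 = 20
SE = s_d/√n = 4.9/√21 = 1.0693
t = d̄/SE = 3.9/1.0693 = 3.6472
Critical value: t_{0.005,20} = ±2.845
p-value ≈ 0.0016
Decision: reject H₀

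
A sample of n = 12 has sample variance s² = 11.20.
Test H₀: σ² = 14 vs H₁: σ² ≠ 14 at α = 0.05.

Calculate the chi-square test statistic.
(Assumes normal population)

Answer: χ² = 8.8000, fail to reject H₀

Derivation:
df = n - 1 = 11
χ² = (n-1)s²/σ₀² = 11×11.20/14 = 8.8000
Critical values: χ²_{0.975,11} = 3.816, χ²_{0.025,11} = 21.920
Rejection region: χ² < 3.816 or χ² > 21.920
Decision: fail to reject H₀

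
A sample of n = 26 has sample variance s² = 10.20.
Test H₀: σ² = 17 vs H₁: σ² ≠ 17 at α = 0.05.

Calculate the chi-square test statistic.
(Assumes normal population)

df = n - 1 = 25
χ² = (n-1)s²/σ₀² = 25×10.20/17 = 15.0000
Critical values: χ²_{0.975,25} = 13.120, χ²_{0.025,25} = 40.646
Rejection region: χ² < 13.120 or χ² > 40.646
Decision: fail to reject H₀

Answer: χ² = 15.0000, fail to reject H₀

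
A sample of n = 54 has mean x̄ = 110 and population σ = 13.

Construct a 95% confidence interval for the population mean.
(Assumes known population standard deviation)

Confidence level: 95%, α = 0.05
z_0.025 = 1.960
SE = σ/√n = 13/√54 = 1.7691
Margin of error = 1.960 × 1.7691 = 3.4674
CI: x̄ ± margin = 110 ± 3.4674
CI: (106.5326, 113.4674)

Answer: (106.5326, 113.4674)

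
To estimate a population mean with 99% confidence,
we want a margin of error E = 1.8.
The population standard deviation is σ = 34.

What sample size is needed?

z_0.005 = 2.576
n = (z×σ/E)² = (2.576×34/1.8)²
n = 2367.5793
Round up: n = 2368

Answer: n = 2368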